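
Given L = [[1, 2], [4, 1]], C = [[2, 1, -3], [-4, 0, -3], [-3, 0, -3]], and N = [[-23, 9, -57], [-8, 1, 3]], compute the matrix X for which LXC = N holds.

X = L⁻¹NC⁻¹ (apply L⁻¹ on the left and C⁻¹ on the right).
L has determinant -7; L⁻¹ = [[-1/7, 2/7], [4/7, -1/7]].
C has determinant -3; C⁻¹ = [[0, -1, 1], [1, 5, -6], [0, 1, -4/3]].
L⁻¹N = [[1, -1, 9], [-12, 5, -33]].
X = (L⁻¹N)C⁻¹ = [[-1, 3, -5], [5, 4, 2]].

X = [[-1, 3, -5], [5, 4, 2]]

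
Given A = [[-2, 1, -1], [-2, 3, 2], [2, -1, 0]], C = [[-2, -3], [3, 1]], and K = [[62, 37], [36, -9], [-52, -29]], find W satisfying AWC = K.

W = [[5, -5], [5, 4], [2, -2]]

W = A⁻¹KC⁻¹ (apply A⁻¹ on the left and C⁻¹ on the right).
det A = 4, so A⁻¹ = [[1/2, 1/4, 5/4], [1, 1/2, 3/2], [-1, 0, -1]].
det C = 7; the adjugate gives C⁻¹ = [[1/7, 3/7], [-3/7, -2/7]].
A⁻¹K = [[-25, -20], [2, -11], [-10, -8]].
W = (A⁻¹K)C⁻¹ = [[5, -5], [5, 4], [2, -2]].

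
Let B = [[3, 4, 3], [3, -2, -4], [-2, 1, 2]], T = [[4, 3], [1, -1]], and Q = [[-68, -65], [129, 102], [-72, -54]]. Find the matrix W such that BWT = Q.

W = B⁻¹QT⁻¹ (apply B⁻¹ on the left and T⁻¹ on the right).
B has determinant 5; B⁻¹ = [[0, -1, -2], [2/5, 12/5, 21/5], [-1/5, -11/5, -18/5]].
det T = -7, so T⁻¹ = [[1/7, 3/7], [1/7, -4/7]].
B⁻¹Q = [[15, 6], [-20, -8], [-11, -17]].
W = (B⁻¹Q)T⁻¹ = [[3, 3], [-4, -4], [-4, 5]].

W = [[3, 3], [-4, -4], [-4, 5]]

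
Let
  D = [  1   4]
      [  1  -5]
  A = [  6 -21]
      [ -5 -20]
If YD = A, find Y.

D is on the right of Y, so right-multiply by D⁻¹: Y = AD⁻¹.
det D = -9; the adjugate gives D⁻¹ = [[5/9, 4/9], [1/9, -1/9]].
Y = AD⁻¹ = [[6, -21], [-5, -20]] · [[5/9, 4/9], [1/9, -1/9]] = [[1, 5], [-5, 0]].

Y = [[1, 5], [-5, 0]]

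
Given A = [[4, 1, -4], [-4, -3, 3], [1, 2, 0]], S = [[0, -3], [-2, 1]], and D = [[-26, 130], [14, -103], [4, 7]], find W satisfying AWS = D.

Left-multiply by A⁻¹ and right-multiply by S⁻¹: W = A⁻¹DS⁻¹.
det A = -1; the adjugate gives A⁻¹ = [[6, 8, 9], [-3, -4, -4], [5, 7, 8]].
S has determinant -6; S⁻¹ = [[-1/6, -1/2], [-1/3, 0]].
A⁻¹D = [[-8, 19], [6, -6], [0, -15]].
W = (A⁻¹D)S⁻¹ = [[-5, 4], [1, -3], [5, 0]].

W = [[-5, 4], [1, -3], [5, 0]]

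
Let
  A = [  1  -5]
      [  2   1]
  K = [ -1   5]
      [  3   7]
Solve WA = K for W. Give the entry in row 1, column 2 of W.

0

Since A sits to the right of W, W = KA⁻¹.
det A = 11; the adjugate gives A⁻¹ = [[1/11, 5/11], [-2/11, 1/11]].
W = KA⁻¹ = [[-1, 5], [3, 7]] · [[1/11, 5/11], [-2/11, 1/11]] = [[-1, 0], [-1, 2]].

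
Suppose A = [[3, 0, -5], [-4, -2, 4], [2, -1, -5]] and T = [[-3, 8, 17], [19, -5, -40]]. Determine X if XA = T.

X = [[-1, -2, -4], [3, 0, 5]]

Right-multiplying both sides by A⁻¹ gives X = TA⁻¹.
det A = 2; the adjugate gives A⁻¹ = [[7, 5/2, -5], [-6, -5/2, 4], [4, 3/2, -3]].
X = TA⁻¹ = [[-3, 8, 17], [19, -5, -40]] · [[7, 5/2, -5], [-6, -5/2, 4], [4, 3/2, -3]] = [[-1, -2, -4], [3, 0, 5]].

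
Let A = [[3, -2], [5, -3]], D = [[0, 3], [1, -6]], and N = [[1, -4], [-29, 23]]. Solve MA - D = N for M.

MA = N + D = [[1, -1], [-28, 17]].
A is on the right of M, so right-multiply by A⁻¹: M = (N + D)A⁻¹.
det A = 1; the adjugate gives A⁻¹ = [[-3, 2], [-5, 3]].
M = (N + D)A⁻¹ = [[2, -1], [-1, -5]].

M = [[2, -1], [-1, -5]]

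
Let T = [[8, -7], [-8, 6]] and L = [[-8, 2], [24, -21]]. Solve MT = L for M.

M = [[4, 5], [3, 0]]

Since T sits to the right of M, M = LT⁻¹.
det T = -8; the adjugate gives T⁻¹ = [[-3/4, -7/8], [-1, -1]].
M = LT⁻¹ = [[-8, 2], [24, -21]] · [[-3/4, -7/8], [-1, -1]] = [[4, 5], [3, 0]].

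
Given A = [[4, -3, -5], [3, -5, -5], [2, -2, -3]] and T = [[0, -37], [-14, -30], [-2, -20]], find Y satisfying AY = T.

Since A multiplies Y on the left, Y = A⁻¹T.
A has determinant 3; A⁻¹ = [[5/3, 1/3, -10/3], [-1/3, -2/3, 5/3], [4/3, 2/3, -11/3]].
Y = A⁻¹T = [[5/3, 1/3, -10/3], [-1/3, -2/3, 5/3], [4/3, 2/3, -11/3]] · [[0, -37], [-14, -30], [-2, -20]] = [[2, -5], [6, -1], [-2, 4]].

Y = [[2, -5], [6, -1], [-2, 4]]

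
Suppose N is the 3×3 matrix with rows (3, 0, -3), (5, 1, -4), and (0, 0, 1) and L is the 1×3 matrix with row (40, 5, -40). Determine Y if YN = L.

N is on the right of Y, so right-multiply by N⁻¹: Y = LN⁻¹.
det N = 3; the adjugate gives N⁻¹ = [[1/3, 0, 1], [-5/3, 1, -1], [0, 0, 1]].
Y = LN⁻¹ = [[40, 5, -40]] · [[1/3, 0, 1], [-5/3, 1, -1], [0, 0, 1]] = [[5, 5, -5]].

Y = [[5, 5, -5]]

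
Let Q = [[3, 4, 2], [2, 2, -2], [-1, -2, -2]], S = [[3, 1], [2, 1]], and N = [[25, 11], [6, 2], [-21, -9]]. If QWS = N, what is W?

W = [[-5, -2], [5, 3], [-1, 1]]

Isolating W: multiply by Q⁻¹ from the left and S⁻¹ from the right, so W = Q⁻¹NS⁻¹.
det Q = -4; the adjugate gives Q⁻¹ = [[2, -1, 3], [-3/2, 1, -5/2], [1/2, -1/2, 1/2]].
S has determinant 1; S⁻¹ = [[1, -1], [-2, 3]].
Q⁻¹N = [[-19, -7], [21, 8], [-1, 0]].
W = (Q⁻¹N)S⁻¹ = [[-5, -2], [5, 3], [-1, 1]].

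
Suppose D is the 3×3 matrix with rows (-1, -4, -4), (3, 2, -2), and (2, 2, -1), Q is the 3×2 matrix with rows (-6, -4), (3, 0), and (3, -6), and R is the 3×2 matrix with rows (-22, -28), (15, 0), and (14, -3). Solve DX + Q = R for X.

X = [[0, 0], [5, 3], [-1, 3]]

DX = R − Q = [[-16, -24], [12, 0], [11, 3]].
D is on the left of X, so left-multiply by D⁻¹: X = D⁻¹(R − Q).
det D = -6; the adjugate gives D⁻¹ = [[-1/3, 2, -8/3], [1/6, -3/2, 7/3], [-1/3, 1, -5/3]].
X = D⁻¹(R − Q) = [[0, 0], [5, 3], [-1, 3]].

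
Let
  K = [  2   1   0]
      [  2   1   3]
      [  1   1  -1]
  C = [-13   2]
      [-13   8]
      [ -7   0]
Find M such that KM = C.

M = [[-6, 0], [-1, 2], [0, 2]]

Since K multiplies M on the left, M = K⁻¹C.
K has determinant -3; K⁻¹ = [[4/3, -1/3, -1], [-5/3, 2/3, 2], [-1/3, 1/3, 0]].
M = K⁻¹C = [[4/3, -1/3, -1], [-5/3, 2/3, 2], [-1/3, 1/3, 0]] · [[-13, 2], [-13, 8], [-7, 0]] = [[-6, 0], [-1, 2], [0, 2]].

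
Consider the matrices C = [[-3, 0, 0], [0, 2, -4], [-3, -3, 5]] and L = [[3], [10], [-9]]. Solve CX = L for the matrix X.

Since C multiplies X on the left, X = C⁻¹L.
C has determinant 6; C⁻¹ = [[-1/3, 0, 0], [2, -5/2, -2], [1, -3/2, -1]].
X = C⁻¹L = [[-1/3, 0, 0], [2, -5/2, -2], [1, -3/2, -1]] · [[3], [10], [-9]] = [[-1], [-1], [-3]].

X = [[-1], [-1], [-3]]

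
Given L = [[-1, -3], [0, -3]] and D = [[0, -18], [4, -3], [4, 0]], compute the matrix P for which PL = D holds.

Right-multiplying both sides by L⁻¹ gives P = DL⁻¹.
L has determinant 3; L⁻¹ = [[-1, 1], [0, -1/3]].
P = DL⁻¹ = [[0, -18], [4, -3], [4, 0]] · [[-1, 1], [0, -1/3]] = [[0, 6], [-4, 5], [-4, 4]].

P = [[0, 6], [-4, 5], [-4, 4]]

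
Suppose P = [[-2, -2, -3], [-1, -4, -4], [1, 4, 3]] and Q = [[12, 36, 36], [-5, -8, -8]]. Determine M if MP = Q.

M = [[-2, -6, 2], [2, -1, -2]]

P is on the right of M, so right-multiply by P⁻¹: M = QP⁻¹.
det P = -6; the adjugate gives P⁻¹ = [[-2/3, 1, 2/3], [1/6, 1/2, 5/6], [0, -1, -1]].
M = QP⁻¹ = [[12, 36, 36], [-5, -8, -8]] · [[-2/3, 1, 2/3], [1/6, 1/2, 5/6], [0, -1, -1]] = [[-2, -6, 2], [2, -1, -2]].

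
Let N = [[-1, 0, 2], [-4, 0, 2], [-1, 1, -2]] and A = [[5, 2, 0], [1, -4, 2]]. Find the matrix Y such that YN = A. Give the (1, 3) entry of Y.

2

Right-multiplying both sides by N⁻¹ gives Y = AN⁻¹.
det N = -6; the adjugate gives N⁻¹ = [[1/3, -1/3, 0], [5/3, -2/3, 1], [2/3, -1/6, 0]].
Y = AN⁻¹ = [[5, 2, 0], [1, -4, 2]] · [[1/3, -1/3, 0], [5/3, -2/3, 1], [2/3, -1/6, 0]] = [[5, -3, 2], [-5, 2, -4]].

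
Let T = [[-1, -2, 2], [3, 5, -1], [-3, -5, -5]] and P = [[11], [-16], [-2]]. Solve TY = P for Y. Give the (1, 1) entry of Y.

Since T multiplies Y on the left, Y = T⁻¹P.
det T = -6; the adjugate gives T⁻¹ = [[5, 10/3, 4/3], [-3, -11/6, -5/6], [0, -1/6, -1/6]].
Y = T⁻¹P = [[5, 10/3, 4/3], [-3, -11/6, -5/6], [0, -1/6, -1/6]] · [[11], [-16], [-2]] = [[-1], [-2], [3]].

-1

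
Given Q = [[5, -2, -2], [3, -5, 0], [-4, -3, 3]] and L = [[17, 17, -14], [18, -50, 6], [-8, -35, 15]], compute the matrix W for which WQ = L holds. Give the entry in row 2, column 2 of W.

Right-multiplying both sides by Q⁻¹ gives W = LQ⁻¹.
det Q = 1; the adjugate gives Q⁻¹ = [[-15, 12, -10], [-9, 7, -6], [-29, 23, -19]].
W = LQ⁻¹ = [[17, 17, -14], [18, -50, 6], [-8, -35, 15]] · [[-15, 12, -10], [-9, 7, -6], [-29, 23, -19]] = [[-2, 1, -6], [6, 4, 6], [0, 4, 5]].

4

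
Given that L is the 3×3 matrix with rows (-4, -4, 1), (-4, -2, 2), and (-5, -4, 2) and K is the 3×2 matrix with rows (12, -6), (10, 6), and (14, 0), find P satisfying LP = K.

Since L multiplies P on the left, P = L⁻¹K.
det L = -2, so L⁻¹ = [[-2, -2, 3], [1, 3/2, -2], [-3, -2, 4]].
P = L⁻¹K = [[-2, -2, 3], [1, 3/2, -2], [-3, -2, 4]] · [[12, -6], [10, 6], [14, 0]] = [[-2, 0], [-1, 3], [0, 6]].

P = [[-2, 0], [-1, 3], [0, 6]]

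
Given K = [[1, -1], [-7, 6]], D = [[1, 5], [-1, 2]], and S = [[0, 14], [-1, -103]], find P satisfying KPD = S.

Left-multiply by K⁻¹ and right-multiply by D⁻¹: P = K⁻¹SD⁻¹.
K has determinant -1; K⁻¹ = [[-6, -1], [-7, -1]].
det D = 7; the adjugate gives D⁻¹ = [[2/7, -5/7], [1/7, 1/7]].
K⁻¹S = [[1, 19], [1, 5]].
P = (K⁻¹S)D⁻¹ = [[3, 2], [1, 0]].

P = [[3, 2], [1, 0]]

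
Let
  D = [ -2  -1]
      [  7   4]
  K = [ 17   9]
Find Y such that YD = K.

Right-multiplying both sides by D⁻¹ gives Y = KD⁻¹.
det D = -1, so D⁻¹ = [[-4, -1], [7, 2]].
Y = KD⁻¹ = [[17, 9]] · [[-4, -1], [7, 2]] = [[-5, 1]].

Y = [[-5, 1]]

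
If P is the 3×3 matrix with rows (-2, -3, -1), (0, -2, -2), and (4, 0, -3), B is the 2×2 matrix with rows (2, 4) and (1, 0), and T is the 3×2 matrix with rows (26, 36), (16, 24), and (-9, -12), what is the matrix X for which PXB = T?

X = [[-3, 0], [0, -3], [-3, 1]]

Isolating X: multiply by P⁻¹ from the left and B⁻¹ from the right, so X = P⁻¹TB⁻¹.
P has determinant 4; P⁻¹ = [[3/2, -9/4, 1], [-2, 5/2, -1], [2, -3, 1]].
det B = -4; the adjugate gives B⁻¹ = [[0, 1], [1/4, -1/2]].
P⁻¹T = [[-6, -12], [-3, 0], [-5, -12]].
X = (P⁻¹T)B⁻¹ = [[-3, 0], [0, -3], [-3, 1]].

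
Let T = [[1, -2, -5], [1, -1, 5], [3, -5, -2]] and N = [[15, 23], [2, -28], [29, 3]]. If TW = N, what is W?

Left-multiplying both sides by T⁻¹ gives W = T⁻¹N.
det T = 3; the adjugate gives T⁻¹ = [[9, 7, -5], [17/3, 13/3, -10/3], [-2/3, -1/3, 1/3]].
W = T⁻¹N = [[9, 7, -5], [17/3, 13/3, -10/3], [-2/3, -1/3, 1/3]] · [[15, 23], [2, -28], [29, 3]] = [[4, -4], [-3, -1], [-1, -5]].

W = [[4, -4], [-3, -1], [-1, -5]]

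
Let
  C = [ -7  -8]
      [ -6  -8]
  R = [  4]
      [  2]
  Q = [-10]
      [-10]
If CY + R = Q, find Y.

Y = [[2], [0]]

CY = Q − R = [[-14], [-12]].
Left-multiplying both sides by C⁻¹ gives Y = C⁻¹(Q − R).
det C = 8; the adjugate gives C⁻¹ = [[-1, 1], [3/4, -7/8]].
Y = C⁻¹(Q − R) = [[2], [0]].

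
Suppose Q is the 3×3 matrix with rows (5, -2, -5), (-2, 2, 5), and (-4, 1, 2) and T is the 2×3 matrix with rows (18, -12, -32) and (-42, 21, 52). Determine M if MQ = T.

M = [[6, -2, 4], [-6, 4, 1]]

Since Q sits to the right of M, M = TQ⁻¹.
Q has determinant -3; Q⁻¹ = [[1/3, 1/3, 0], [16/3, 10/3, 5], [-2, -1, -2]].
M = TQ⁻¹ = [[18, -12, -32], [-42, 21, 52]] · [[1/3, 1/3, 0], [16/3, 10/3, 5], [-2, -1, -2]] = [[6, -2, 4], [-6, 4, 1]].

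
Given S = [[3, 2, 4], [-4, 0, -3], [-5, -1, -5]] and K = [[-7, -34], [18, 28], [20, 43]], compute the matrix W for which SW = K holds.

Since S multiplies W on the left, W = S⁻¹K.
det S = -3, so S⁻¹ = [[1, -2, 2], [5/3, -5/3, 7/3], [-4/3, 7/3, -8/3]].
W = S⁻¹K = [[1, -2, 2], [5/3, -5/3, 7/3], [-4/3, 7/3, -8/3]] · [[-7, -34], [18, 28], [20, 43]] = [[-3, -4], [5, -3], [-2, -4]].

W = [[-3, -4], [5, -3], [-2, -4]]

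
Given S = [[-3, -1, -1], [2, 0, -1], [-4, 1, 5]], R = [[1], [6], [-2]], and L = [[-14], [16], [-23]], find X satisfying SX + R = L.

X = [[4], [5], [-2]]

SX = L − R = [[-15], [10], [-21]].
S is on the left of X, so left-multiply by S⁻¹: X = S⁻¹(L − R).
S has determinant 1; S⁻¹ = [[1, 4, 1], [-6, -19, -5], [2, 7, 2]].
X = S⁻¹(L − R) = [[4], [5], [-2]].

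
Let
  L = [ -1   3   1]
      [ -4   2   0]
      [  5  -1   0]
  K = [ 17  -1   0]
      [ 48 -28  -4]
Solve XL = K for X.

Right-multiplying both sides by L⁻¹ gives X = KL⁻¹.
det L = -6; the adjugate gives L⁻¹ = [[0, 1/6, 1/3], [0, 5/6, 2/3], [1, -7/3, -5/3]].
X = KL⁻¹ = [[17, -1, 0], [48, -28, -4]] · [[0, 1/6, 1/3], [0, 5/6, 2/3], [1, -7/3, -5/3]] = [[0, 2, 5], [-4, -6, 4]].

X = [[0, 2, 5], [-4, -6, 4]]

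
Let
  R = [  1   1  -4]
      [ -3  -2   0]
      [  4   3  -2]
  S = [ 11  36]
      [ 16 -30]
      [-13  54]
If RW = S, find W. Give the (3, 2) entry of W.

-6

Left-multiplying both sides by R⁻¹ gives W = R⁻¹S.
R has determinant 2; R⁻¹ = [[2, -5, -4], [-3, 7, 6], [-1/2, 1/2, 1/2]].
W = R⁻¹S = [[2, -5, -4], [-3, 7, 6], [-1/2, 1/2, 1/2]] · [[11, 36], [16, -30], [-13, 54]] = [[-6, 6], [1, 6], [-4, -6]].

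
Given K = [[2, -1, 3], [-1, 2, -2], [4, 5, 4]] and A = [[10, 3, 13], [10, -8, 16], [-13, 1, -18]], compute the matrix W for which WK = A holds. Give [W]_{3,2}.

1

Right-multiplying both sides by K⁻¹ gives W = AK⁻¹.
det K = 1; the adjugate gives K⁻¹ = [[18, 19, -4], [-4, -4, 1], [-13, -14, 3]].
W = AK⁻¹ = [[10, 3, 13], [10, -8, 16], [-13, 1, -18]] · [[18, 19, -4], [-4, -4, 1], [-13, -14, 3]] = [[-1, -4, 2], [4, -2, 0], [-4, 1, -1]].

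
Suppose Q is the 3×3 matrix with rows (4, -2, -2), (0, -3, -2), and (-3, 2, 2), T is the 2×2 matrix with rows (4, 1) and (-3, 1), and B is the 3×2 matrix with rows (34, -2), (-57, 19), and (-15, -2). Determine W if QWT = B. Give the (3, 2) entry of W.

W = Q⁻¹BT⁻¹ (apply Q⁻¹ on the left and T⁻¹ on the right).
det Q = -2, so Q⁻¹ = [[1, 0, 1], [-3, -1, -4], [9/2, 1, 6]].
det T = 7; the adjugate gives T⁻¹ = [[1/7, -1/7], [3/7, 4/7]].
Q⁻¹B = [[19, -4], [15, -5], [6, -2]].
W = (Q⁻¹B)T⁻¹ = [[1, -5], [0, -5], [0, -2]].

-2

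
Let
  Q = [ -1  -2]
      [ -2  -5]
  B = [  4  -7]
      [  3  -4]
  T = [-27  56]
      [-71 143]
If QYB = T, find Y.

Left-multiply by Q⁻¹ and right-multiply by B⁻¹: Y = Q⁻¹TB⁻¹.
Q has determinant 1; Q⁻¹ = [[-5, 2], [2, -1]].
det B = 5; the adjugate gives B⁻¹ = [[-4/5, 7/5], [-3/5, 4/5]].
Q⁻¹T = [[-7, 6], [17, -31]].
Y = (Q⁻¹T)B⁻¹ = [[2, -5], [5, -1]].

Y = [[2, -5], [5, -1]]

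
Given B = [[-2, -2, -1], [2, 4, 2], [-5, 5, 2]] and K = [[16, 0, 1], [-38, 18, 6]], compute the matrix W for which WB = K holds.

W = [[-1, 2, -2], [2, -2, 6]]

Right-multiplying both sides by B⁻¹ gives W = KB⁻¹.
B has determinant 2; B⁻¹ = [[-1, -1/2, 0], [-7, -9/2, 1], [15, 10, -2]].
W = KB⁻¹ = [[16, 0, 1], [-38, 18, 6]] · [[-1, -1/2, 0], [-7, -9/2, 1], [15, 10, -2]] = [[-1, 2, -2], [2, -2, 6]].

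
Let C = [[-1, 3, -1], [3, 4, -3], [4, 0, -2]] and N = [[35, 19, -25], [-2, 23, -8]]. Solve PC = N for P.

P = [[1, 4, 6], [1, 5, -4]]

Right-multiplying both sides by C⁻¹ gives P = NC⁻¹.
C has determinant 6; C⁻¹ = [[-4/3, 1, -5/6], [-1, 1, -1], [-8/3, 2, -13/6]].
P = NC⁻¹ = [[35, 19, -25], [-2, 23, -8]] · [[-4/3, 1, -5/6], [-1, 1, -1], [-8/3, 2, -13/6]] = [[1, 4, 6], [1, 5, -4]].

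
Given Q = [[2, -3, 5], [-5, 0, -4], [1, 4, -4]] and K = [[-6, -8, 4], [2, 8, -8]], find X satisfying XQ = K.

Since Q sits to the right of X, X = KQ⁻¹.
det Q = 4; the adjugate gives Q⁻¹ = [[4, 2, 3], [-6, -13/4, -17/4], [-5, -11/4, -15/4]].
X = KQ⁻¹ = [[-6, -8, 4], [2, 8, -8]] · [[4, 2, 3], [-6, -13/4, -17/4], [-5, -11/4, -15/4]] = [[4, 3, 1], [0, 0, 2]].

X = [[4, 3, 1], [0, 0, 2]]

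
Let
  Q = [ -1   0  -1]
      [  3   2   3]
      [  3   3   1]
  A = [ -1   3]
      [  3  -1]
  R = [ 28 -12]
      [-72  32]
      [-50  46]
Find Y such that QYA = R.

Isolating Y: multiply by Q⁻¹ from the left and A⁻¹ from the right, so Y = Q⁻¹RA⁻¹.
det Q = 4; the adjugate gives Q⁻¹ = [[-7/4, -3/4, 1/2], [3/2, 1/2, 0], [3/4, 3/4, -1/2]].
A has determinant -8; A⁻¹ = [[1/8, 3/8], [3/8, 1/8]].
Q⁻¹R = [[-20, 20], [6, -2], [-8, -8]].
Y = (Q⁻¹R)A⁻¹ = [[5, -5], [0, 2], [-4, -4]].

Y = [[5, -5], [0, 2], [-4, -4]]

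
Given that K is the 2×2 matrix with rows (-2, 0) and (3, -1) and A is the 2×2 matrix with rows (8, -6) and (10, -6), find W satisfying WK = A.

Since K sits to the right of W, W = AK⁻¹.
det K = 2; the adjugate gives K⁻¹ = [[-1/2, 0], [-3/2, -1]].
W = AK⁻¹ = [[8, -6], [10, -6]] · [[-1/2, 0], [-3/2, -1]] = [[5, 6], [4, 6]].

W = [[5, 6], [4, 6]]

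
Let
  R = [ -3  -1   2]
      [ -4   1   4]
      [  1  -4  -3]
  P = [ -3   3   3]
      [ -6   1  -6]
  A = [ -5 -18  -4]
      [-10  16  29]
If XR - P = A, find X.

X = [[-1, 4, 5], [-1, 4, -3]]

XR = A + P = [[-8, -15, -1], [-16, 17, 23]].
Right-multiplying both sides by R⁻¹ gives X = (A + P)R⁻¹.
det R = -1, so R⁻¹ = [[-13, 11, 6], [8, -7, -4], [-15, 13, 7]].
X = (A + P)R⁻¹ = [[-1, 4, 5], [-1, 4, -3]].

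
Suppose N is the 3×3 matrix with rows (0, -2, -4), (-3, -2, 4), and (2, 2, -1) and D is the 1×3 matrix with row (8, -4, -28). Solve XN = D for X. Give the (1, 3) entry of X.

4

N is on the right of X, so right-multiply by N⁻¹: X = DN⁻¹.
N has determinant -2; N⁻¹ = [[3, 5, 8], [-5/2, -4, -6], [1, 2, 3]].
X = DN⁻¹ = [[8, -4, -28]] · [[3, 5, 8], [-5/2, -4, -6], [1, 2, 3]] = [[6, 0, 4]].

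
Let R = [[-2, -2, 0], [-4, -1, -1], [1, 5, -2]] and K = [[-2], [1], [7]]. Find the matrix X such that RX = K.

R is on the left of X, so left-multiply by R⁻¹: X = R⁻¹K.
det R = 4, so R⁻¹ = [[7/4, -1, 1/2], [-9/4, 1, -1/2], [-19/4, 2, -3/2]].
X = R⁻¹K = [[7/4, -1, 1/2], [-9/4, 1, -1/2], [-19/4, 2, -3/2]] · [[-2], [1], [7]] = [[-1], [2], [1]].

X = [[-1], [2], [1]]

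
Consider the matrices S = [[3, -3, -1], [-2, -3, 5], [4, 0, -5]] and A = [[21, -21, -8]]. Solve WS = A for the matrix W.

S is on the right of W, so right-multiply by S⁻¹: W = AS⁻¹.
det S = 3, so S⁻¹ = [[5, -5, -6], [10/3, -11/3, -13/3], [4, -4, -5]].
W = AS⁻¹ = [[21, -21, -8]] · [[5, -5, -6], [10/3, -11/3, -13/3], [4, -4, -5]] = [[3, 4, 5]].

W = [[3, 4, 5]]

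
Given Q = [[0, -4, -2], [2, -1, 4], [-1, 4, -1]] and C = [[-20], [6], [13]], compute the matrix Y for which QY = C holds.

Q is on the left of Y, so left-multiply by Q⁻¹: Y = Q⁻¹C.
det Q = -6; the adjugate gives Q⁻¹ = [[5/2, 2, 3], [1/3, 1/3, 2/3], [-7/6, -2/3, -4/3]].
Y = Q⁻¹C = [[5/2, 2, 3], [1/3, 1/3, 2/3], [-7/6, -2/3, -4/3]] · [[-20], [6], [13]] = [[1], [4], [2]].

Y = [[1], [4], [2]]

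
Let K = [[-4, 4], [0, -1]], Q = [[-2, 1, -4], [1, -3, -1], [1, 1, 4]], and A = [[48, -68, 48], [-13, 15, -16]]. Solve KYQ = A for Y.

Left-multiply by K⁻¹ and right-multiply by Q⁻¹: Y = K⁻¹AQ⁻¹.
det K = 4, so K⁻¹ = [[-1/4, -1], [0, -1]].
det Q = 1; the adjugate gives Q⁻¹ = [[-11, -8, -13], [-5, -4, -6], [4, 3, 5]].
K⁻¹A = [[1, 2, 4], [13, -15, 16]].
Y = (K⁻¹A)Q⁻¹ = [[-5, -4, -5], [-4, 4, 1]].

Y = [[-5, -4, -5], [-4, 4, 1]]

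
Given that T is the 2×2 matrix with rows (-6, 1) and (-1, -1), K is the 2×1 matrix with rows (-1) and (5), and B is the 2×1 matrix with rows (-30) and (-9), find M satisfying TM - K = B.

TM = B + K = [[-31], [-4]].
Left-multiplying both sides by T⁻¹ gives M = T⁻¹(B + K).
det T = 7, so T⁻¹ = [[-1/7, -1/7], [1/7, -6/7]].
M = T⁻¹(B + K) = [[5], [-1]].

M = [[5], [-1]]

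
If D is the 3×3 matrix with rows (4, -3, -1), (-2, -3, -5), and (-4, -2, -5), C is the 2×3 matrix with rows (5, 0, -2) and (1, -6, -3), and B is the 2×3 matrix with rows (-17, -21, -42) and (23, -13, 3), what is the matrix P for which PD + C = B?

PD = B − C = [[-22, -21, -40], [22, -7, 6]].
D is on the right of P, so right-multiply by D⁻¹: P = (B − C)D⁻¹.
det D = -2, so D⁻¹ = [[-5/2, 13/2, -6], [-5, 12, -11], [4, -10, 9]].
P = (B − C)D⁻¹ = [[0, 5, 3], [4, -1, -1]].

P = [[0, 5, 3], [4, -1, -1]]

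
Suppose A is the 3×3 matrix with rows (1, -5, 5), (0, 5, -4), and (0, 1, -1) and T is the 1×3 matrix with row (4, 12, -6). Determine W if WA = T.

W = [[4, 6, 2]]

Since A sits to the right of W, W = TA⁻¹.
det A = -1, so A⁻¹ = [[1, 0, 5], [0, 1, -4], [0, 1, -5]].
W = TA⁻¹ = [[4, 12, -6]] · [[1, 0, 5], [0, 1, -4], [0, 1, -5]] = [[4, 6, 2]].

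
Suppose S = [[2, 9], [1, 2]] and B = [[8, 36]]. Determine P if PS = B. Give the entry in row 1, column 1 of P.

4

Since S sits to the right of P, P = BS⁻¹.
det S = -5; the adjugate gives S⁻¹ = [[-2/5, 9/5], [1/5, -2/5]].
P = BS⁻¹ = [[8, 36]] · [[-2/5, 9/5], [1/5, -2/5]] = [[4, 0]].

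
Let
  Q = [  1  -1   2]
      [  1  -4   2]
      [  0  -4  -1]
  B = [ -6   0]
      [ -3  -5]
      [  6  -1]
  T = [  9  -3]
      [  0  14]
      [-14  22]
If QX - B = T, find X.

QX = T + B = [[3, -3], [-3, 9], [-8, 21]].
Q is on the left of X, so left-multiply by Q⁻¹: X = Q⁻¹(T + B).
det Q = 3, so Q⁻¹ = [[4, -3, 2], [1/3, -1/3, 0], [-4/3, 4/3, -1]].
X = Q⁻¹(T + B) = [[5, 3], [2, -4], [0, -5]].

X = [[5, 3], [2, -4], [0, -5]]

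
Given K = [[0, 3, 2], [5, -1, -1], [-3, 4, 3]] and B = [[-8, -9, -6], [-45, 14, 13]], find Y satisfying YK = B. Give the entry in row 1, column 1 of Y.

Since K sits to the right of Y, Y = BK⁻¹.
det K = -2; the adjugate gives K⁻¹ = [[-1/2, 1/2, 1/2], [6, -3, -5], [-17/2, 9/2, 15/2]].
Y = BK⁻¹ = [[-8, -9, -6], [-45, 14, 13]] · [[-1/2, 1/2, 1/2], [6, -3, -5], [-17/2, 9/2, 15/2]] = [[1, -4, -4], [-4, -6, 5]].

1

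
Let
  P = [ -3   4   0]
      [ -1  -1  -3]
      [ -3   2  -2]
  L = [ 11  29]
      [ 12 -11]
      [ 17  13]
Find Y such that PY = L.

Y = [[-5, -3], [-1, 5], [-2, 3]]

Left-multiplying both sides by P⁻¹ gives Y = P⁻¹L.
det P = 4, so P⁻¹ = [[2, 2, -3], [7/4, 3/2, -9/4], [-5/4, -3/2, 7/4]].
Y = P⁻¹L = [[2, 2, -3], [7/4, 3/2, -9/4], [-5/4, -3/2, 7/4]] · [[11, 29], [12, -11], [17, 13]] = [[-5, -3], [-1, 5], [-2, 3]].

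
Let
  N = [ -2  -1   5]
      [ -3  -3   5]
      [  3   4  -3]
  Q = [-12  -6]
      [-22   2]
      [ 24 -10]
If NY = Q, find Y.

Y = [[-2, 0], [6, -4], [-2, -2]]

N is on the left of Y, so left-multiply by N⁻¹: Y = N⁻¹Q.
det N = 1; the adjugate gives N⁻¹ = [[-11, 17, 10], [6, -9, -5], [-3, 5, 3]].
Y = N⁻¹Q = [[-11, 17, 10], [6, -9, -5], [-3, 5, 3]] · [[-12, -6], [-22, 2], [24, -10]] = [[-2, 0], [6, -4], [-2, -2]].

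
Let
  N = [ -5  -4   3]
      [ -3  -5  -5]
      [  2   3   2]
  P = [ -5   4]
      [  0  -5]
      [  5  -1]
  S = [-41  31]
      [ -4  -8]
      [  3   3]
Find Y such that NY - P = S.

Y = [[3, -4], [4, 0], [-5, 5]]

NY = S + P = [[-46, 35], [-4, -13], [8, 2]].
Left-multiplying both sides by N⁻¹ gives Y = N⁻¹(S + P).
det N = -6; the adjugate gives N⁻¹ = [[-5/6, -17/6, -35/6], [2/3, 8/3, 17/3], [-1/6, -7/6, -13/6]].
Y = N⁻¹(S + P) = [[3, -4], [4, 0], [-5, 5]].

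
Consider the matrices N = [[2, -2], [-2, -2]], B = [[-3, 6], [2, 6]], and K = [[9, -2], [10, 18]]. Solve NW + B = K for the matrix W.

W = [[1, -5], [-5, -1]]

NW = K − B = [[12, -8], [8, 12]].
N is on the left of W, so left-multiply by N⁻¹: W = N⁻¹(K − B).
det N = -8; the adjugate gives N⁻¹ = [[1/4, -1/4], [-1/4, -1/4]].
W = N⁻¹(K − B) = [[1, -5], [-5, -1]].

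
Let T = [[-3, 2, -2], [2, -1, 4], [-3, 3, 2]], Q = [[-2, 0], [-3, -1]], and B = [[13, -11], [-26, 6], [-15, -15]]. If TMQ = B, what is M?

Isolating M: multiply by T⁻¹ from the left and Q⁻¹ from the right, so M = T⁻¹BQ⁻¹.
det T = 4; the adjugate gives T⁻¹ = [[-7/2, -5/2, 3/2], [-4, -3, 2], [3/4, 3/4, -1/4]].
Q has determinant 2; Q⁻¹ = [[-1/2, 0], [3/2, -1]].
T⁻¹B = [[-3, 1], [-4, -4], [-6, 0]].
M = (T⁻¹B)Q⁻¹ = [[3, -1], [-4, 4], [3, 0]].

M = [[3, -1], [-4, 4], [3, 0]]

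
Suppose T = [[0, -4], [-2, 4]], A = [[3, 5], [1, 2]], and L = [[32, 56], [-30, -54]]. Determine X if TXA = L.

X = [[-1, 2], [-2, -2]]

Left-multiply by T⁻¹ and right-multiply by A⁻¹: X = T⁻¹LA⁻¹.
det T = -8, so T⁻¹ = [[-1/2, -1/2], [-1/4, 0]].
A has determinant 1; A⁻¹ = [[2, -5], [-1, 3]].
T⁻¹L = [[-1, -1], [-8, -14]].
X = (T⁻¹L)A⁻¹ = [[-1, 2], [-2, -2]].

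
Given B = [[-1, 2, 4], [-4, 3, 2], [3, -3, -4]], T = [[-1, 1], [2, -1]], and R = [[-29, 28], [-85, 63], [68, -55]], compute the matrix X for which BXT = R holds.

X = B⁻¹RT⁻¹ (apply B⁻¹ on the left and T⁻¹ on the right).
det B = -2; the adjugate gives B⁻¹ = [[3, 2, 4], [5, 4, 7], [-3/2, -3/2, -5/2]].
det T = -1, so T⁻¹ = [[1, 1], [2, 1]].
B⁻¹R = [[15, -10], [-9, 7], [1, 1]].
X = (B⁻¹R)T⁻¹ = [[-5, 5], [5, -2], [3, 2]].

X = [[-5, 5], [5, -2], [3, 2]]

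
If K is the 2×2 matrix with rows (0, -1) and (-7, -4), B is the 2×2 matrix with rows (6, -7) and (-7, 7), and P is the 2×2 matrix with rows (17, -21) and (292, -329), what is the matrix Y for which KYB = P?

Y = [[-3, 2], [-4, -1]]

Y = K⁻¹PB⁻¹ (apply K⁻¹ on the left and B⁻¹ on the right).
det K = -7; the adjugate gives K⁻¹ = [[4/7, -1/7], [-1, 0]].
det B = -7; the adjugate gives B⁻¹ = [[-1, -1], [-1, -6/7]].
K⁻¹P = [[-32, 35], [-17, 21]].
Y = (K⁻¹P)B⁻¹ = [[-3, 2], [-4, -1]].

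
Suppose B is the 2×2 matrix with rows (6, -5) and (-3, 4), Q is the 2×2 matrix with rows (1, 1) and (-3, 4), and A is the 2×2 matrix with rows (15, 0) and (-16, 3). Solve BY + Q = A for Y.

BY = A − Q = [[14, -1], [-13, -1]].
Left-multiplying both sides by B⁻¹ gives Y = B⁻¹(A − Q).
B has determinant 9; B⁻¹ = [[4/9, 5/9], [1/3, 2/3]].
Y = B⁻¹(A − Q) = [[-1, -1], [-4, -1]].

Y = [[-1, -1], [-4, -1]]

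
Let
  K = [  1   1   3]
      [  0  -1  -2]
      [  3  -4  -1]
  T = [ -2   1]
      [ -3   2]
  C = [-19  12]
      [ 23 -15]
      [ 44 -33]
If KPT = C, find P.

P = [[-2, -5], [-5, 1], [3, 3]]

Isolating P: multiply by K⁻¹ from the left and T⁻¹ from the right, so P = K⁻¹CT⁻¹.
det K = -4, so K⁻¹ = [[7/4, 11/4, -1/4], [3/2, 5/2, -1/2], [-3/4, -7/4, 1/4]].
det T = -1; the adjugate gives T⁻¹ = [[-2, 1], [-3, 2]].
K⁻¹C = [[19, -12], [7, -3], [-15, 9]].
P = (K⁻¹C)T⁻¹ = [[-2, -5], [-5, 1], [3, 3]].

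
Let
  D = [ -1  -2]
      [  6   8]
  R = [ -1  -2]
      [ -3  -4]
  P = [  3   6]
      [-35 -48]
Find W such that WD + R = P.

W = [[-4, 0], [2, -5]]

WD = P − R = [[4, 8], [-32, -44]].
Since D sits to the right of W, W = (P − R)D⁻¹.
det D = 4, so D⁻¹ = [[2, 1/2], [-3/2, -1/4]].
W = (P − R)D⁻¹ = [[-4, 0], [2, -5]].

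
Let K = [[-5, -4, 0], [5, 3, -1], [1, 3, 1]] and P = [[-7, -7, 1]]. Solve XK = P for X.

X = [[-2, -3, -2]]

Right-multiplying both sides by K⁻¹ gives X = PK⁻¹.
det K = -6, so K⁻¹ = [[-1, -2/3, -2/3], [1, 5/6, 5/6], [-2, -11/6, -5/6]].
X = PK⁻¹ = [[-7, -7, 1]] · [[-1, -2/3, -2/3], [1, 5/6, 5/6], [-2, -11/6, -5/6]] = [[-2, -3, -2]].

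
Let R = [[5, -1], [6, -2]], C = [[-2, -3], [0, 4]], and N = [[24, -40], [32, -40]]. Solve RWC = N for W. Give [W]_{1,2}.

Left-multiply by R⁻¹ and right-multiply by C⁻¹: W = R⁻¹NC⁻¹.
det R = -4, so R⁻¹ = [[1/2, -1/4], [3/2, -5/4]].
C has determinant -8; C⁻¹ = [[-1/2, -3/8], [0, 1/4]].
R⁻¹N = [[4, -10], [-4, -10]].
W = (R⁻¹N)C⁻¹ = [[-2, -4], [2, -1]].

-4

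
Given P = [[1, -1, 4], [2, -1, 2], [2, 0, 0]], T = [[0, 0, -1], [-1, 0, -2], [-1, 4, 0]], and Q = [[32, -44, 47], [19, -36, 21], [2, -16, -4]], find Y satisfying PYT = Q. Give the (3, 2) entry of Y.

Left-multiply by P⁻¹ and right-multiply by T⁻¹: Y = P⁻¹QT⁻¹.
P has determinant 4; P⁻¹ = [[0, 0, 1/2], [1, -2, 3/2], [1/2, -1/2, 1/4]].
det T = 4; the adjugate gives T⁻¹ = [[2, -1, 0], [1/2, -1/4, 1/4], [-1, 0, 0]].
P⁻¹Q = [[1, -8, -2], [-3, 4, -1], [7, -8, 12]].
Y = (P⁻¹Q)T⁻¹ = [[0, 1, -2], [-3, 2, 1], [-2, -5, -2]].

-5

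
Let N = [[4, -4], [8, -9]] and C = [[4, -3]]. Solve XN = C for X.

X = [[3, -1]]

Since N sits to the right of X, X = CN⁻¹.
det N = -4; the adjugate gives N⁻¹ = [[9/4, -1], [2, -1]].
X = CN⁻¹ = [[4, -3]] · [[9/4, -1], [2, -1]] = [[3, -1]].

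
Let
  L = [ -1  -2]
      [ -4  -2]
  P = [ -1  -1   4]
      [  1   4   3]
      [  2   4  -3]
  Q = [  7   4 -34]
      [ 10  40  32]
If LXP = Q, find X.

Left-multiply by L⁻¹ and right-multiply by P⁻¹: X = L⁻¹QP⁻¹.
det L = -6; the adjugate gives L⁻¹ = [[1/3, -1/3], [-2/3, 1/6]].
det P = -1, so P⁻¹ = [[24, -13, 19], [-9, 5, -7], [4, -2, 3]].
L⁻¹Q = [[-1, -12, -22], [-3, 4, 28]].
X = (L⁻¹Q)P⁻¹ = [[-4, -3, -1], [4, 3, -1]].

X = [[-4, -3, -1], [4, 3, -1]]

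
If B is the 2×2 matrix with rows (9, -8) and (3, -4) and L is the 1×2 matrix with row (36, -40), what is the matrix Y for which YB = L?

Y = [[2, 6]]

Right-multiplying both sides by B⁻¹ gives Y = LB⁻¹.
B has determinant -12; B⁻¹ = [[1/3, -2/3], [1/4, -3/4]].
Y = LB⁻¹ = [[36, -40]] · [[1/3, -2/3], [1/4, -3/4]] = [[2, 6]].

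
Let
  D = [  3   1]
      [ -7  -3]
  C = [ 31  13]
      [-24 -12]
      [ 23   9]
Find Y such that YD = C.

Y = [[1, -4], [6, 6], [3, -2]]

Right-multiplying both sides by D⁻¹ gives Y = CD⁻¹.
det D = -2; the adjugate gives D⁻¹ = [[3/2, 1/2], [-7/2, -3/2]].
Y = CD⁻¹ = [[31, 13], [-24, -12], [23, 9]] · [[3/2, 1/2], [-7/2, -3/2]] = [[1, -4], [6, 6], [3, -2]].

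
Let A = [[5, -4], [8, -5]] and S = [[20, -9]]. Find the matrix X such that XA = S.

A is on the right of X, so right-multiply by A⁻¹: X = SA⁻¹.
det A = 7; the adjugate gives A⁻¹ = [[-5/7, 4/7], [-8/7, 5/7]].
X = SA⁻¹ = [[20, -9]] · [[-5/7, 4/7], [-8/7, 5/7]] = [[-4, 5]].

X = [[-4, 5]]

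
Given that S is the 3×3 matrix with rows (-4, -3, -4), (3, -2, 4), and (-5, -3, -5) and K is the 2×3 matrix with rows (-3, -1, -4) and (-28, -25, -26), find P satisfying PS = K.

P = [[5, -1, -4], [1, 2, 6]]

Since S sits to the right of P, P = KS⁻¹.
det S = 3; the adjugate gives S⁻¹ = [[22/3, -1, -20/3], [-5/3, 0, 4/3], [-19/3, 1, 17/3]].
P = KS⁻¹ = [[-3, -1, -4], [-28, -25, -26]] · [[22/3, -1, -20/3], [-5/3, 0, 4/3], [-19/3, 1, 17/3]] = [[5, -1, -4], [1, 2, 6]].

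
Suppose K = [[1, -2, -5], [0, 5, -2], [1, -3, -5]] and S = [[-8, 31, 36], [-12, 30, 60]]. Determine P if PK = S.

Right-multiplying both sides by K⁻¹ gives P = SK⁻¹.
K has determinant -2; K⁻¹ = [[31/2, -5/2, -29/2], [1, 0, -1], [5/2, -1/2, -5/2]].
P = SK⁻¹ = [[-8, 31, 36], [-12, 30, 60]] · [[31/2, -5/2, -29/2], [1, 0, -1], [5/2, -1/2, -5/2]] = [[-3, 2, -5], [-6, 0, -6]].

P = [[-3, 2, -5], [-6, 0, -6]]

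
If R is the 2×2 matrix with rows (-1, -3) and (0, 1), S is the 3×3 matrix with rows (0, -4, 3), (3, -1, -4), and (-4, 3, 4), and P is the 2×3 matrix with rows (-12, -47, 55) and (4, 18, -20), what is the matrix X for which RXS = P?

X = R⁻¹PS⁻¹ (apply R⁻¹ on the left and S⁻¹ on the right).
det R = -1; the adjugate gives R⁻¹ = [[-1, -3], [0, 1]].
det S = -1; the adjugate gives S⁻¹ = [[-8, -25, -19], [-4, -12, -9], [-5, -16, -12]].
R⁻¹P = [[0, -7, 5], [4, 18, -20]].
X = (R⁻¹P)S⁻¹ = [[3, 4, 3], [-4, 4, 2]].

X = [[3, 4, 3], [-4, 4, 2]]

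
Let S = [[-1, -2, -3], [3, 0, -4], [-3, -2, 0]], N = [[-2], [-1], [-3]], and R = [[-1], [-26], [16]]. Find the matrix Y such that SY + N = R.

Y = [[-3], [-5], [4]]

SY = R − N = [[1], [-25], [19]].
Left-multiplying both sides by S⁻¹ gives Y = S⁻¹(R − N).
S has determinant 2; S⁻¹ = [[-4, 3, 4], [6, -9/2, -13/2], [-3, 2, 3]].
Y = S⁻¹(R − N) = [[-3], [-5], [4]].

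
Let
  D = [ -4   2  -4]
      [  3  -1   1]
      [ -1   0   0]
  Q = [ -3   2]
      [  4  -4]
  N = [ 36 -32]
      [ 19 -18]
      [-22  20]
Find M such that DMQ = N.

Isolating M: multiply by D⁻¹ from the left and Q⁻¹ from the right, so M = D⁻¹NQ⁻¹.
det D = 2, so D⁻¹ = [[0, 0, -1], [-1/2, -2, -4], [-1/2, -1, -1]].
det Q = 4, so Q⁻¹ = [[-1, -1/2], [-1, -3/4]].
D⁻¹N = [[22, -20], [32, -28], [-15, 14]].
M = (D⁻¹N)Q⁻¹ = [[-2, 4], [-4, 5], [1, -3]].

M = [[-2, 4], [-4, 5], [1, -3]]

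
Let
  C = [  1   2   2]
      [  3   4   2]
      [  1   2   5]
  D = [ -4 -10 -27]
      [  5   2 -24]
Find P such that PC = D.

P = [[-2, 1, -5], [-1, 4, -6]]

Since C sits to the right of P, P = DC⁻¹.
det C = -6; the adjugate gives C⁻¹ = [[-8/3, 1, 2/3], [13/6, -1/2, -2/3], [-1/3, 0, 1/3]].
P = DC⁻¹ = [[-4, -10, -27], [5, 2, -24]] · [[-8/3, 1, 2/3], [13/6, -1/2, -2/3], [-1/3, 0, 1/3]] = [[-2, 1, -5], [-1, 4, -6]].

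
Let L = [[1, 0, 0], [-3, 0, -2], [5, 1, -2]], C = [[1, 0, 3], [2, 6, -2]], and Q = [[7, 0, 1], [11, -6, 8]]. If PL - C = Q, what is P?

P = [[2, -2, 0], [4, -3, 0]]

PL = Q + C = [[8, 0, 4], [13, 0, 6]].
Right-multiplying both sides by L⁻¹ gives P = (Q + C)L⁻¹.
det L = 2, so L⁻¹ = [[1, 0, 0], [-8, -1, 1], [-3/2, -1/2, 0]].
P = (Q + C)L⁻¹ = [[2, -2, 0], [4, -3, 0]].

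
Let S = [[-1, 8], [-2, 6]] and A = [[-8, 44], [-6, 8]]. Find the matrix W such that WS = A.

W = [[4, 2], [-2, 4]]

Right-multiplying both sides by S⁻¹ gives W = AS⁻¹.
S has determinant 10; S⁻¹ = [[3/5, -4/5], [1/5, -1/10]].
W = AS⁻¹ = [[-8, 44], [-6, 8]] · [[3/5, -4/5], [1/5, -1/10]] = [[4, 2], [-2, 4]].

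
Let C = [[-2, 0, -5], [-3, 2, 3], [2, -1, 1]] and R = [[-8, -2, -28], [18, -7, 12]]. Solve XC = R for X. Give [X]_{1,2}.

0

Since C sits to the right of X, X = RC⁻¹.
det C = -5, so C⁻¹ = [[-1, -1, -2], [-9/5, -8/5, -21/5], [1/5, 2/5, 4/5]].
X = RC⁻¹ = [[-8, -2, -28], [18, -7, 12]] · [[-1, -1, -2], [-9/5, -8/5, -21/5], [1/5, 2/5, 4/5]] = [[6, 0, 2], [-3, -2, 3]].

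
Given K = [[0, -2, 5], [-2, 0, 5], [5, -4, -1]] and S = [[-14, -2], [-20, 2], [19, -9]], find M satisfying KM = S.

Since K multiplies M on the left, M = K⁻¹S.
det K = -6; the adjugate gives K⁻¹ = [[-10/3, 11/3, 5/3], [-23/6, 25/6, 5/3], [-4/3, 5/3, 2/3]].
M = K⁻¹S = [[-10/3, 11/3, 5/3], [-23/6, 25/6, 5/3], [-4/3, 5/3, 2/3]] · [[-14, -2], [-20, 2], [19, -9]] = [[5, -1], [2, 1], [-2, 0]].

M = [[5, -1], [2, 1], [-2, 0]]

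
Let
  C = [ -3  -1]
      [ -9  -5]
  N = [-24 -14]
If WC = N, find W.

Since C sits to the right of W, W = NC⁻¹.
det C = 6; the adjugate gives C⁻¹ = [[-5/6, 1/6], [3/2, -1/2]].
W = NC⁻¹ = [[-24, -14]] · [[-5/6, 1/6], [3/2, -1/2]] = [[-1, 3]].

W = [[-1, 3]]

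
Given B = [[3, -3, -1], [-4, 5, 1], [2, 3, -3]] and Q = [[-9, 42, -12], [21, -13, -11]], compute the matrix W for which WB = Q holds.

W = [[-3, 3, 6], [3, -2, 2]]

Right-multiplying both sides by B⁻¹ gives W = QB⁻¹.
det B = -2; the adjugate gives B⁻¹ = [[9, 6, -1], [5, 7/2, -1/2], [11, 15/2, -3/2]].
W = QB⁻¹ = [[-9, 42, -12], [21, -13, -11]] · [[9, 6, -1], [5, 7/2, -1/2], [11, 15/2, -3/2]] = [[-3, 3, 6], [3, -2, 2]].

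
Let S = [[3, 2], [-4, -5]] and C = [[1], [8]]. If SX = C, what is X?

X = [[3], [-4]]

Left-multiplying both sides by S⁻¹ gives X = S⁻¹C.
det S = -7, so S⁻¹ = [[5/7, 2/7], [-4/7, -3/7]].
X = S⁻¹C = [[5/7, 2/7], [-4/7, -3/7]] · [[1], [8]] = [[3], [-4]].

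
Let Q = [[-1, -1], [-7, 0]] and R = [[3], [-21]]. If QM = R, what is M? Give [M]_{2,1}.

-6

Left-multiplying both sides by Q⁻¹ gives M = Q⁻¹R.
det Q = -7; the adjugate gives Q⁻¹ = [[0, -1/7], [-1, 1/7]].
M = Q⁻¹R = [[0, -1/7], [-1, 1/7]] · [[3], [-21]] = [[3], [-6]].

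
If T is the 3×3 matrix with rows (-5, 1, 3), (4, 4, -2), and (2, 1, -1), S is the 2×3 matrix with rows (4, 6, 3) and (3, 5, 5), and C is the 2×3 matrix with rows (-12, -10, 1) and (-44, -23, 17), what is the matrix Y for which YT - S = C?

Y = [[0, 0, -4], [3, -4, -5]]

YT = C + S = [[-8, -4, 4], [-41, -18, 22]].
T is on the right of Y, so right-multiply by T⁻¹: Y = (C + S)T⁻¹.
T has determinant -2; T⁻¹ = [[1, -2, 7], [0, 1/2, -1], [2, -7/2, 12]].
Y = (C + S)T⁻¹ = [[0, 0, -4], [3, -4, -5]].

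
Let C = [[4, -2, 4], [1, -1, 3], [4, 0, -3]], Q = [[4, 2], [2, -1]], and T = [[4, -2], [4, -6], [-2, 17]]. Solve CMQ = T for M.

M = C⁻¹TQ⁻¹ (apply C⁻¹ on the left and Q⁻¹ on the right).
C has determinant -2; C⁻¹ = [[-3/2, 3, 1], [-15/2, 14, 4], [-2, 4, 1]].
det Q = -8; the adjugate gives Q⁻¹ = [[1/8, 1/4], [1/4, -1/2]].
C⁻¹T = [[4, 2], [18, -1], [6, -3]].
M = (C⁻¹T)Q⁻¹ = [[1, 0], [2, 5], [0, 3]].

M = [[1, 0], [2, 5], [0, 3]]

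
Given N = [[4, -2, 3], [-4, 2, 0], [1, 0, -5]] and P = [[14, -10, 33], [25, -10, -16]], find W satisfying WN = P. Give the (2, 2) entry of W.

-2

Since N sits to the right of W, W = PN⁻¹.
det N = -6, so N⁻¹ = [[5/3, 5/3, 1], [10/3, 23/6, 2], [1/3, 1/3, 0]].
W = PN⁻¹ = [[14, -10, 33], [25, -10, -16]] · [[5/3, 5/3, 1], [10/3, 23/6, 2], [1/3, 1/3, 0]] = [[1, -4, -6], [3, -2, 5]].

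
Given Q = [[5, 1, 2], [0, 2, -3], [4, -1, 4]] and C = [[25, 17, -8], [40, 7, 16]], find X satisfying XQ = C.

Since Q sits to the right of X, X = CQ⁻¹.
det Q = -3; the adjugate gives Q⁻¹ = [[-5/3, 2, 7/3], [4, -4, -5], [8/3, -3, -10/3]].
X = CQ⁻¹ = [[25, 17, -8], [40, 7, 16]] · [[-5/3, 2, 7/3], [4, -4, -5], [8/3, -3, -10/3]] = [[5, 6, 0], [4, 4, 5]].

X = [[5, 6, 0], [4, 4, 5]]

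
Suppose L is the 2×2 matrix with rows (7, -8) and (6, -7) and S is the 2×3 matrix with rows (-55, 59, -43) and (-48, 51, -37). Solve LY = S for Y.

Y = [[-1, 5, -5], [6, -3, 1]]

Since L multiplies Y on the left, Y = L⁻¹S.
det L = -1; the adjugate gives L⁻¹ = [[7, -8], [6, -7]].
Y = L⁻¹S = [[7, -8], [6, -7]] · [[-55, 59, -43], [-48, 51, -37]] = [[-1, 5, -5], [6, -3, 1]].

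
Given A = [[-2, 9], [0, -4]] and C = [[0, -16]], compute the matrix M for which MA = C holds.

A is on the right of M, so right-multiply by A⁻¹: M = CA⁻¹.
det A = 8; the adjugate gives A⁻¹ = [[-1/2, -9/8], [0, -1/4]].
M = CA⁻¹ = [[0, -16]] · [[-1/2, -9/8], [0, -1/4]] = [[0, 4]].

M = [[0, 4]]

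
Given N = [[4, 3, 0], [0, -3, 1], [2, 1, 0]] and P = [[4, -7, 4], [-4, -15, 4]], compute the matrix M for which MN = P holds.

M = [[3, 4, -4], [-1, 4, 0]]

Since N sits to the right of M, M = PN⁻¹.
det N = 2; the adjugate gives N⁻¹ = [[-1/2, 0, 3/2], [1, 0, -2], [3, 1, -6]].
M = PN⁻¹ = [[4, -7, 4], [-4, -15, 4]] · [[-1/2, 0, 3/2], [1, 0, -2], [3, 1, -6]] = [[3, 4, -4], [-1, 4, 0]].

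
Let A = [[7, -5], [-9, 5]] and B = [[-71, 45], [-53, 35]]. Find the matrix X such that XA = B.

X = [[-5, 4], [-5, 2]]

A is on the right of X, so right-multiply by A⁻¹: X = BA⁻¹.
det A = -10, so A⁻¹ = [[-1/2, -1/2], [-9/10, -7/10]].
X = BA⁻¹ = [[-71, 45], [-53, 35]] · [[-1/2, -1/2], [-9/10, -7/10]] = [[-5, 4], [-5, 2]].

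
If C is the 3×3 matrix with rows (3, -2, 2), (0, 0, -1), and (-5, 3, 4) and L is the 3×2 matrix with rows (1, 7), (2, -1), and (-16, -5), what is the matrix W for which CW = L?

W = [[1, 3], [-1, 2], [-2, 1]]

C is on the left of W, so left-multiply by C⁻¹: W = C⁻¹L.
det C = -1; the adjugate gives C⁻¹ = [[-3, -14, -2], [-5, -22, -3], [0, -1, 0]].
W = C⁻¹L = [[-3, -14, -2], [-5, -22, -3], [0, -1, 0]] · [[1, 7], [2, -1], [-16, -5]] = [[1, 3], [-1, 2], [-2, 1]].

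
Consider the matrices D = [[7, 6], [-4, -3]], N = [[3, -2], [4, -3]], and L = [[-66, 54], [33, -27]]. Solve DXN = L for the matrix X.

Left-multiply by D⁻¹ and right-multiply by N⁻¹: X = D⁻¹LN⁻¹.
D has determinant 3; D⁻¹ = [[-1, -2], [4/3, 7/3]].
det N = -1; the adjugate gives N⁻¹ = [[3, -2], [4, -3]].
D⁻¹L = [[0, 0], [-11, 9]].
X = (D⁻¹L)N⁻¹ = [[0, 0], [3, -5]].

X = [[0, 0], [3, -5]]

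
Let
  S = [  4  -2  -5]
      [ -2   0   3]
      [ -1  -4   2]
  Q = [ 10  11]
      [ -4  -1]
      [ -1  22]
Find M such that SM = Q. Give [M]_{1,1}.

Since S multiplies M on the left, M = S⁻¹Q.
det S = 6, so S⁻¹ = [[2, 4, -1], [1/6, 1/2, -1/3], [4/3, 3, -2/3]].
M = S⁻¹Q = [[2, 4, -1], [1/6, 1/2, -1/3], [4/3, 3, -2/3]] · [[10, 11], [-4, -1], [-1, 22]] = [[5, -4], [0, -6], [2, -3]].

5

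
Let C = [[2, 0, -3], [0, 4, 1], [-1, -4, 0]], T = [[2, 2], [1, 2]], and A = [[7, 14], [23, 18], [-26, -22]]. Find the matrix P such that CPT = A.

P = [[3, -4], [3, 0], [2, -5]]

P = C⁻¹AT⁻¹ (apply C⁻¹ on the left and T⁻¹ on the right).
C has determinant -4; C⁻¹ = [[-1, -3, -3], [1/4, 3/4, 1/2], [-1, -2, -2]].
det T = 2; the adjugate gives T⁻¹ = [[1, -1], [-1/2, 1]].
C⁻¹A = [[2, -2], [6, 6], [-1, -6]].
P = (C⁻¹A)T⁻¹ = [[3, -4], [3, 0], [2, -5]].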